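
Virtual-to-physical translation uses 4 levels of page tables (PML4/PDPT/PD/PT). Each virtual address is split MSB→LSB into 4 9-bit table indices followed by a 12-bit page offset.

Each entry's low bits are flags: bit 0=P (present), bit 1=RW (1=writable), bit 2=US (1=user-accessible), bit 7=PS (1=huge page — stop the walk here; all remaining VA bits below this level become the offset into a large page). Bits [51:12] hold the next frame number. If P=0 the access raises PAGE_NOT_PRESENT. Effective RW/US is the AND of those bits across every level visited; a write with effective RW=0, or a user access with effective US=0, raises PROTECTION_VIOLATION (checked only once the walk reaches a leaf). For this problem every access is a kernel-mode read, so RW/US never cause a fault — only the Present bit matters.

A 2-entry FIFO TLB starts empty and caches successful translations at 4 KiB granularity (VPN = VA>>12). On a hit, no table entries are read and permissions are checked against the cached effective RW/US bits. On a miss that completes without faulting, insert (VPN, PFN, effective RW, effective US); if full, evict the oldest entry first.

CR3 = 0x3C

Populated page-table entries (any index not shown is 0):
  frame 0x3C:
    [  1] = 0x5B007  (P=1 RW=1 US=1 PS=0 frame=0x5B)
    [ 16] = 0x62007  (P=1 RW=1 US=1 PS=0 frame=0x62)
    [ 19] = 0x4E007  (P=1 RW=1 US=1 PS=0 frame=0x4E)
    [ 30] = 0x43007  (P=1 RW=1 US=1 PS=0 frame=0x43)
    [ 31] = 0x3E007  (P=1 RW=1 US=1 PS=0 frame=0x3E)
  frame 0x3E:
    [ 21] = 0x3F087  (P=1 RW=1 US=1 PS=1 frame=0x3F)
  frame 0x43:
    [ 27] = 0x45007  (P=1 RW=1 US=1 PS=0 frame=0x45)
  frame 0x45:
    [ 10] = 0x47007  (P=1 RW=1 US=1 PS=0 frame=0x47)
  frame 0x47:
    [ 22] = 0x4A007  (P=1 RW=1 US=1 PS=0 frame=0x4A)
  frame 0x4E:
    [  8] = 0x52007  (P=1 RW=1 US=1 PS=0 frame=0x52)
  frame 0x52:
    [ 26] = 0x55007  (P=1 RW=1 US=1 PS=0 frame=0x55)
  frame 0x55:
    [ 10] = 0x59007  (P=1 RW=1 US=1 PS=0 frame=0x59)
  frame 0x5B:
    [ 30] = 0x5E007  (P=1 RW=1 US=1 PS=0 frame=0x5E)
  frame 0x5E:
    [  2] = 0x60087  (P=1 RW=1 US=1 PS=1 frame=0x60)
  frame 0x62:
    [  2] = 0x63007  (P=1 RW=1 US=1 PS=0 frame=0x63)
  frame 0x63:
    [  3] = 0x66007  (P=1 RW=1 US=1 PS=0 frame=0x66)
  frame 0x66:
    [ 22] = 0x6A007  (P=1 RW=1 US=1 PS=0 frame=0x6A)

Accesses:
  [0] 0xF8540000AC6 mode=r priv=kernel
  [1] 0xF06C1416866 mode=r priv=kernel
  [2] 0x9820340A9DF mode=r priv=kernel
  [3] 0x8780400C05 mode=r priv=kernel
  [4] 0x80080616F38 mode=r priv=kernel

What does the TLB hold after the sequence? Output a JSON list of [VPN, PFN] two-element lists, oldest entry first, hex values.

Trace:
#0 VA=0xF8540000AC6 (r,kernel):
  lvl0: tbl 0x3C, slot 31 ⇒ 0x3E007 (P1/RW1/US1/PS0)
  lvl1: tbl 0x3E, slot 21 ⇒ 0x3F087 (P1/RW1/US1/PS1)
  ✓ 0x3FAC6 (huge @L1)  — 2 lookups
#1 VA=0xF06C1416866 (r,kernel):
  lvl0: tbl 0x3C, slot 30 ⇒ 0x43007 (P1/RW1/US1/PS0)
  lvl1: tbl 0x43, slot 27 ⇒ 0x45007 (P1/RW1/US1/PS0)
  lvl2: tbl 0x45, slot 10 ⇒ 0x47007 (P1/RW1/US1/PS0)
  lvl3: tbl 0x47, slot 22 ⇒ 0x4A007 (P1/RW1/US1/PS0)
  ✓ 0x4A866  — 4 lookups
#2 VA=0x9820340A9DF (r,kernel):
  lvl0: tbl 0x3C, slot 19 ⇒ 0x4E007 (P1/RW1/US1/PS0)
  lvl1: tbl 0x4E, slot 8 ⇒ 0x52007 (P1/RW1/US1/PS0)
  lvl2: tbl 0x52, slot 26 ⇒ 0x55007 (P1/RW1/US1/PS0)
  lvl3: tbl 0x55, slot 10 ⇒ 0x59007 (P1/RW1/US1/PS0)
  ✓ 0x599DF  — 4 lookups
#3 VA=0x8780400C05 (r,kernel):
  lvl0: tbl 0x3C, slot 1 ⇒ 0x5B007 (P1/RW1/US1/PS0)
  lvl1: tbl 0x5B, slot 30 ⇒ 0x5E007 (P1/RW1/US1/PS0)
  lvl2: tbl 0x5E, slot 2 ⇒ 0x60087 (P1/RW1/US1/PS1)
  ✓ 0x60C05 (huge @L2)  — 3 lookups
#4 VA=0x80080616F38 (r,kernel):
  lvl0: tbl 0x3C, slot 16 ⇒ 0x62007 (P1/RW1/US1/PS0)
  lvl1: tbl 0x62, slot 2 ⇒ 0x63007 (P1/RW1/US1/PS0)
  lvl2: tbl 0x63, slot 3 ⇒ 0x66007 (P1/RW1/US1/PS0)
  lvl3: tbl 0x66, slot 22 ⇒ 0x6A007 (P1/RW1/US1/PS0)
  ✓ 0x6AF38  — 4 lookups

TLB: [["0x8780400", "0x60"], ["0x80080616", "0x6A"]]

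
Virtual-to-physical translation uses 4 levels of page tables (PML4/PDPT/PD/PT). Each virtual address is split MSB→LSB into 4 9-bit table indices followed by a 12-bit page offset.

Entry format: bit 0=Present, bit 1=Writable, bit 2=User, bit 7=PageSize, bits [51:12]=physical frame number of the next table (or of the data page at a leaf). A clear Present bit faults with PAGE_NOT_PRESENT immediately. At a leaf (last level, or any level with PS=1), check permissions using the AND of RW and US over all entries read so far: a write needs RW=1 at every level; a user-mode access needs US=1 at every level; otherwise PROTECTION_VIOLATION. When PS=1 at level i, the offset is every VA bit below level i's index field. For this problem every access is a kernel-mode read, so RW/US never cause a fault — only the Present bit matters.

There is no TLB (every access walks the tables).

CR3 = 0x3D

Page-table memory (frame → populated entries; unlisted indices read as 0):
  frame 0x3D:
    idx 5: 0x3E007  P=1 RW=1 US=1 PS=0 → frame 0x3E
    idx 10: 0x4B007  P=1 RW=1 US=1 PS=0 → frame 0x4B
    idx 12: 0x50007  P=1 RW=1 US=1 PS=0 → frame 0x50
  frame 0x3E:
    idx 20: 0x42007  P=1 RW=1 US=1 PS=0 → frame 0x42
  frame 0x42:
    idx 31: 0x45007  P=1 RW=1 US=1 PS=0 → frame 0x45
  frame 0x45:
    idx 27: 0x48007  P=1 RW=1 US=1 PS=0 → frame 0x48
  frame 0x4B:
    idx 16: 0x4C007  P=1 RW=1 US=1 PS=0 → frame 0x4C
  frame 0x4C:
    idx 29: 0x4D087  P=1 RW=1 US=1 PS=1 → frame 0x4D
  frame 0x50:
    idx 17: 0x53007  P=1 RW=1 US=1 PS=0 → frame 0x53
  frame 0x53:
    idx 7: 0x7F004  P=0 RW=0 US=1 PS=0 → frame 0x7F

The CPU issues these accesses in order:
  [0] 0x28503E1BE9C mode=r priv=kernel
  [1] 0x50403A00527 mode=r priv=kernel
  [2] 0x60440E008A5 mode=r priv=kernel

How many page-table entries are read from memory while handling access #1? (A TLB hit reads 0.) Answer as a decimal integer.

Per-access translation:
#0 VA=0x28503E1BE9C (r,kernel):
  L0: frame=0x3D idx=5 entry=0x3E007 [P=1 RW=1 US=1 PS=0]
  L1: frame=0x3E idx=20 entry=0x42007 [P=1 RW=1 US=1 PS=0]
  L2: frame=0x42 idx=31 entry=0x45007 [P=1 RW=1 US=1 PS=0]
  L3: frame=0x45 idx=27 entry=0x48007 [P=1 RW=1 US=1 PS=0]
  ⇒ phys 0x48E9C  [4 reads]
#1 VA=0x50403A00527 (r,kernel):
  L0: frame=0x3D idx=10 entry=0x4B007 [P=1 RW=1 US=1 PS=0]
  L1: frame=0x4B idx=16 entry=0x4C007 [P=1 RW=1 US=1 PS=0]
  L2: frame=0x4C idx=29 entry=0x4D087 [P=1 RW=1 US=1 PS=1]
  ⇒ phys 0x4D527 (huge @L2)  [3 reads]
#2 VA=0x60440E008A5 (r,kernel):
  L0: frame=0x3D idx=12 entry=0x50007 [P=1 RW=1 US=1 PS=0]
  L1: frame=0x50 idx=17 entry=0x53007 [P=1 RW=1 US=1 PS=0]
  L2: frame=0x53 idx=7 entry=0x7F004 [P=0 RW=0 US=1 PS=0]
  ✗ PAGE_NOT_PRESENT  [3 reads]

Entries read for #1: 3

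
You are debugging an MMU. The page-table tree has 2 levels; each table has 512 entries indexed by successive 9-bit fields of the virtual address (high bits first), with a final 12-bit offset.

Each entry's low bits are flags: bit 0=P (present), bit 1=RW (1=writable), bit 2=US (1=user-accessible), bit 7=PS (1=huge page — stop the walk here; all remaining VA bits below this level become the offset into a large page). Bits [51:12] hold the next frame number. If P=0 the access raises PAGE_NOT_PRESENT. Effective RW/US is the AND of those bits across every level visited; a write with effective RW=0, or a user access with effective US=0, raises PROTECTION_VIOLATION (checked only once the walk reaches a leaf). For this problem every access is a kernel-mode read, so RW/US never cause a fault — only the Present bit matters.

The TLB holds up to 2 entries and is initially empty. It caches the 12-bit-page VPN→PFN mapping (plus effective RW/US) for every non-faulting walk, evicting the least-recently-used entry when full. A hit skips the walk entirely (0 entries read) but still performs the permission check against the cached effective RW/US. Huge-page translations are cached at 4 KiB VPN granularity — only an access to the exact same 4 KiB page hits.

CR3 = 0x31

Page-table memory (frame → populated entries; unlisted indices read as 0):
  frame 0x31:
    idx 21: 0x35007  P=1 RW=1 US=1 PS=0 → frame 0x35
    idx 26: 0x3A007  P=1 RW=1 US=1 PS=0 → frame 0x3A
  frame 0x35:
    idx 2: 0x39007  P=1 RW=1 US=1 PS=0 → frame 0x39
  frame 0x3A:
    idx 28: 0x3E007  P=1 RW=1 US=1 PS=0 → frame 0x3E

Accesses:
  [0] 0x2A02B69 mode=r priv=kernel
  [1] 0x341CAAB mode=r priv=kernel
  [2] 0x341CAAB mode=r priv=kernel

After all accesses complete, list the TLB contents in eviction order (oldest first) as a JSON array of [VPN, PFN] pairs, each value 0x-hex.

Trace:
#0 VA=0x2A02B69 (r,kernel):
  L0: frame=0x31 idx=21 entry=0x35007 [P=1 RW=1 US=1 PS=0]
  L1: frame=0x35 idx=2 entry=0x39007 [P=1 RW=1 US=1 PS=0]
  → PA=0x39B69  (2 entries read)
#1 VA=0x341CAAB (r,kernel):
  L0: frame=0x31 idx=26 entry=0x3A007 [P=1 RW=1 US=1 PS=0]
  L1: frame=0x3A idx=28 entry=0x3E007 [P=1 RW=1 US=1 PS=0]
  → PA=0x3EAAB  (2 entries read)
#2 VA=0x341CAAB (r,kernel):
  TLB hit vpn=0x341C → PA=0x3EAAB

TLB: [["0x2A02", "0x39"], ["0x341C", "0x3E"]]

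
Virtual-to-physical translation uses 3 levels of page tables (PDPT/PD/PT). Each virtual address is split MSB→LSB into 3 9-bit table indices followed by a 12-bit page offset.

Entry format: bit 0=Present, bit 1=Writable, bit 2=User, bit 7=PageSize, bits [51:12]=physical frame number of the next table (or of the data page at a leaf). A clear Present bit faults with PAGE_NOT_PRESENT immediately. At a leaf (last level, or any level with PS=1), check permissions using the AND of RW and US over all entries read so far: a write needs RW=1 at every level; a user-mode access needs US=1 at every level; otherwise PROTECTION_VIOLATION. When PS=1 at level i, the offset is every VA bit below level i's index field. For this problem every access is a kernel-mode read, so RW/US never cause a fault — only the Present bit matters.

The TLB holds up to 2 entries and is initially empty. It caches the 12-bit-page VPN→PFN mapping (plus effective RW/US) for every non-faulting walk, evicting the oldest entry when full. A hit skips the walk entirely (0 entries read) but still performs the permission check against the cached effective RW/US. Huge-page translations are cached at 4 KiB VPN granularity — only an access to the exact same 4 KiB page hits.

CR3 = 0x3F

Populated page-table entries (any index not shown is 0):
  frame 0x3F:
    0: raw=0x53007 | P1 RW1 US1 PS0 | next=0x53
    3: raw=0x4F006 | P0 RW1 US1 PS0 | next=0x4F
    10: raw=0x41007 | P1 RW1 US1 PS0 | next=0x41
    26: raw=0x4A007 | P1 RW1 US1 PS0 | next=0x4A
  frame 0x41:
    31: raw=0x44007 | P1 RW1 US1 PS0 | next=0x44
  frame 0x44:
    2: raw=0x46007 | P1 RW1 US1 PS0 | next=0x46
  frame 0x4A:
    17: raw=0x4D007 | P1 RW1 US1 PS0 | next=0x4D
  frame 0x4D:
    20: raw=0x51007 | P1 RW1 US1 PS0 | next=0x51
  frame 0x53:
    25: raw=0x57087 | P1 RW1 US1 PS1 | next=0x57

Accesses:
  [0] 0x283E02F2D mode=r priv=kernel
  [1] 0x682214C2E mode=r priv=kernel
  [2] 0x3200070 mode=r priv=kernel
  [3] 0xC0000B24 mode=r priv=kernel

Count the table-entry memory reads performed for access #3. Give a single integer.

Trace:
#0 VA=0x283E02F2D (r,kernel):
  L0: frame=0x3F idx=10 entry=0x41007 [P=1 RW=1 US=1 PS=0]
  L1: frame=0x41 idx=31 entry=0x44007 [P=1 RW=1 US=1 PS=0]
  L2: frame=0x44 idx=2 entry=0x46007 [P=1 RW=1 US=1 PS=0]
  ⇒ phys 0x46F2D  [3 reads]
#1 VA=0x682214C2E (r,kernel):
  L0: frame=0x3F idx=26 entry=0x4A007 [P=1 RW=1 US=1 PS=0]
  L1: frame=0x4A idx=17 entry=0x4D007 [P=1 RW=1 US=1 PS=0]
  L2: frame=0x4D idx=20 entry=0x51007 [P=1 RW=1 US=1 PS=0]
  ⇒ phys 0x51C2E  [3 reads]
#2 VA=0x3200070 (r,kernel):
  L0: frame=0x3F idx=0 entry=0x53007 [P=1 RW=1 US=1 PS=0]
  L1: frame=0x53 idx=25 entry=0x57087 [P=1 RW=1 US=1 PS=1]
  ⇒ phys 0x57070 (huge @L1)  [2 reads]
#3 VA=0xC0000B24 (r,kernel):
  L0: frame=0x3F idx=3 entry=0x4F006 [P=0 RW=1 US=1 PS=0]
  ⇒ fault: PAGE_NOT_PRESENT  — 1 lookups

Entries read for #3: 1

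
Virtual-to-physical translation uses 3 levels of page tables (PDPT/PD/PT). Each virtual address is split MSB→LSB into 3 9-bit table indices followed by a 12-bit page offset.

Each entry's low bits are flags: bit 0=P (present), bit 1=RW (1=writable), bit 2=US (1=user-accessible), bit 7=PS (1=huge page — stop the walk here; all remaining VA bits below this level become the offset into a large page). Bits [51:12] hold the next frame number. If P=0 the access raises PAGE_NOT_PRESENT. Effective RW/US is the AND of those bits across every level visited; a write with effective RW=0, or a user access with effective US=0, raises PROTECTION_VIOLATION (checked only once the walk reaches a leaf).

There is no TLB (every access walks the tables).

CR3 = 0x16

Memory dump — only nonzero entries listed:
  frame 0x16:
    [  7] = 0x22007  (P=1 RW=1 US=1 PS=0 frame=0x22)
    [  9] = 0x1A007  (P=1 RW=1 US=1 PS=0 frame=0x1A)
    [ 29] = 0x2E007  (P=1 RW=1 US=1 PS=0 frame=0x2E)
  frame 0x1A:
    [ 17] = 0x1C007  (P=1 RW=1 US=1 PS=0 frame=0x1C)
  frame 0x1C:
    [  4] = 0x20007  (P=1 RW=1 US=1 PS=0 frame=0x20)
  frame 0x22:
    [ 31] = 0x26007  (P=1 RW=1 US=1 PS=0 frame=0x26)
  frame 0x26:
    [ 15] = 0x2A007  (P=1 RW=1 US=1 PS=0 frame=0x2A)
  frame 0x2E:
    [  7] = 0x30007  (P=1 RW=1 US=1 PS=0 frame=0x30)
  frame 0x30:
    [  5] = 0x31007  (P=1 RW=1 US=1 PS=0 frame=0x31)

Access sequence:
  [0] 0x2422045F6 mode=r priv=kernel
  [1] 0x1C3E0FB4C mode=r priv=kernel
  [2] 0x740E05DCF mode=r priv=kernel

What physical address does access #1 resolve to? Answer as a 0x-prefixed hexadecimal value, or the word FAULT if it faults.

Per-access translation:
#0 VA=0x2422045F6 (r,kernel):
  L0: frame=0x16 idx=9 entry=0x1A007 [P=1 RW=1 US=1 PS=0]
  L1: frame=0x1A idx=17 entry=0x1C007 [P=1 RW=1 US=1 PS=0]
  L2: frame=0x1C idx=4 entry=0x20007 [P=1 RW=1 US=1 PS=0]
  ⇒ phys 0x205F6  [3 reads]
#1 VA=0x1C3E0FB4C (r,kernel):
  L0: frame=0x16 idx=7 entry=0x22007 [P=1 RW=1 US=1 PS=0]
  L1: frame=0x22 idx=31 entry=0x26007 [P=1 RW=1 US=1 PS=0]
  L2: frame=0x26 idx=15 entry=0x2A007 [P=1 RW=1 US=1 PS=0]
  ⇒ phys 0x2AB4C  [3 reads]
#2 VA=0x740E05DCF (r,kernel):
  L0: frame=0x16 idx=29 entry=0x2E007 [P=1 RW=1 US=1 PS=0]
  L1: frame=0x2E idx=7 entry=0x30007 [P=1 RW=1 US=1 PS=0]
  L2: frame=0x30 idx=5 entry=0x31007 [P=1 RW=1 US=1 PS=0]
  ⇒ phys 0x31DCF  [3 reads]

Access #1 PA: 0x2AB4C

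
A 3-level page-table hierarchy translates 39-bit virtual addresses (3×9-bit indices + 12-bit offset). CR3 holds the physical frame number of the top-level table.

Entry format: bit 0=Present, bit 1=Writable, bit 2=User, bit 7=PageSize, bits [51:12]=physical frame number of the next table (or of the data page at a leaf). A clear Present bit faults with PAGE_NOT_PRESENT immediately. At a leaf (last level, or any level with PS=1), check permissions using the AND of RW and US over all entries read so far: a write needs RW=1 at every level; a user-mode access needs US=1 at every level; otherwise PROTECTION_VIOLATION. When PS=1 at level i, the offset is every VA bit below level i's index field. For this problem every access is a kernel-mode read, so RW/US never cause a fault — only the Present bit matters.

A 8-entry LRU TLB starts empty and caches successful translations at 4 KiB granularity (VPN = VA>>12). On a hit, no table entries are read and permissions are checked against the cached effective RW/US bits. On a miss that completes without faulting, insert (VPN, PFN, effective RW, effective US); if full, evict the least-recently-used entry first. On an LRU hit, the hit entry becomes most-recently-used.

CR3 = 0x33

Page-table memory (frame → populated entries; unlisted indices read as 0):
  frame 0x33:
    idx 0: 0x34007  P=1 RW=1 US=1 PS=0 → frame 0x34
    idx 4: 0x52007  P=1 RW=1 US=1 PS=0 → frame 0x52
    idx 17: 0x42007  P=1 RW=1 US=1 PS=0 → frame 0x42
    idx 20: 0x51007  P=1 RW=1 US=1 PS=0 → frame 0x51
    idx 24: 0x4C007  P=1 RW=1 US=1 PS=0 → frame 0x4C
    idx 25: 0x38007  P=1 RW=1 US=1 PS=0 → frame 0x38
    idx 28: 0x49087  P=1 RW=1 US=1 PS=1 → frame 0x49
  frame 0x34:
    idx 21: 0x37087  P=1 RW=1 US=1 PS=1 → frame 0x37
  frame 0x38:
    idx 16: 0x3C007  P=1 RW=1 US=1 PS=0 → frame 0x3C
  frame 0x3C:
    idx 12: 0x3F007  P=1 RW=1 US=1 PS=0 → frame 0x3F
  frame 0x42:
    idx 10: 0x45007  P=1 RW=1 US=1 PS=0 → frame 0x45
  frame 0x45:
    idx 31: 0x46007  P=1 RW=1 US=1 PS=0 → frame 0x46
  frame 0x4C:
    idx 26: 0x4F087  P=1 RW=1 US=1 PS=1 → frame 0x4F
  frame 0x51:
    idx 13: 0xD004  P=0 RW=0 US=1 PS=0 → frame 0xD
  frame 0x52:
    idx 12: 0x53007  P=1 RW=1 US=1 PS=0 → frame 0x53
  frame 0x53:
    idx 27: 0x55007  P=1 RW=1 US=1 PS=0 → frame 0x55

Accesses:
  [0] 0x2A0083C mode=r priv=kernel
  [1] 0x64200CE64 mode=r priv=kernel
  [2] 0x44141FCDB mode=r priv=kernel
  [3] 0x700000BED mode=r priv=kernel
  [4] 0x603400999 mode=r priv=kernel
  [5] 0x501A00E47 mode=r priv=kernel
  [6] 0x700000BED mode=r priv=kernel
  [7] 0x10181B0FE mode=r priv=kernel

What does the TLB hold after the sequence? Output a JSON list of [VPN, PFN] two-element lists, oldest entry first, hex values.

Per-access translation:
#0 VA=0x2A0083C (r,kernel):
  lvl0: tbl 0x33, slot 0 ⇒ 0x34007 (P1/RW1/US1/PS0)
  lvl1: tbl 0x34, slot 21 ⇒ 0x37087 (P1/RW1/US1/PS1)
  → PA=0x3783C (huge @L1)  (2 entries read)
#1 VA=0x64200CE64 (r,kernel):
  lvl0: tbl 0x33, slot 25 ⇒ 0x38007 (P1/RW1/US1/PS0)
  lvl1: tbl 0x38, slot 16 ⇒ 0x3C007 (P1/RW1/US1/PS0)
  lvl2: tbl 0x3C, slot 12 ⇒ 0x3F007 (P1/RW1/US1/PS0)
  → PA=0x3FE64  (3 entries read)
#2 VA=0x44141FCDB (r,kernel):
  lvl0: tbl 0x33, slot 17 ⇒ 0x42007 (P1/RW1/US1/PS0)
  lvl1: tbl 0x42, slot 10 ⇒ 0x45007 (P1/RW1/US1/PS0)
  lvl2: tbl 0x45, slot 31 ⇒ 0x46007 (P1/RW1/US1/PS0)
  → PA=0x46CDB  (3 entries read)
#3 VA=0x700000BED (r,kernel):
  lvl0: tbl 0x33, slot 28 ⇒ 0x49087 (P1/RW1/US1/PS1)
  → PA=0x49BED (huge @L0)  (1 entries read)
#4 VA=0x603400999 (r,kernel):
  lvl0: tbl 0x33, slot 24 ⇒ 0x4C007 (P1/RW1/US1/PS0)
  lvl1: tbl 0x4C, slot 26 ⇒ 0x4F087 (P1/RW1/US1/PS1)
  → PA=0x4F999 (huge @L1)  (2 entries read)
#5 VA=0x501A00E47 (r,kernel):
  lvl0: tbl 0x33, slot 20 ⇒ 0x51007 (P1/RW1/US1/PS0)
  lvl1: tbl 0x51, slot 13 ⇒ 0xD004 (P0/RW0/US1/PS0)
  ✗ PAGE_NOT_PRESENT  [2 reads]
#6 VA=0x700000BED (r,kernel):
  TLB hit vpn=0x700000 → PA=0x49BED
#7 VA=0x10181B0FE (r,kernel):
  lvl0: tbl 0x33, slot 4 ⇒ 0x52007 (P1/RW1/US1/PS0)
  lvl1: tbl 0x52, slot 12 ⇒ 0x53007 (P1/RW1/US1/PS0)
  lvl2: tbl 0x53, slot 27 ⇒ 0x55007 (P1/RW1/US1/PS0)
  → PA=0x550FE  (3 entries read)

TLB: [["0x2A00", "0x37"], ["0x64200C", "0x3F"], ["0x44141F", "0x46"], ["0x603400", "0x4F"], ["0x700000", "0x49"], ["0x10181B", "0x55"]]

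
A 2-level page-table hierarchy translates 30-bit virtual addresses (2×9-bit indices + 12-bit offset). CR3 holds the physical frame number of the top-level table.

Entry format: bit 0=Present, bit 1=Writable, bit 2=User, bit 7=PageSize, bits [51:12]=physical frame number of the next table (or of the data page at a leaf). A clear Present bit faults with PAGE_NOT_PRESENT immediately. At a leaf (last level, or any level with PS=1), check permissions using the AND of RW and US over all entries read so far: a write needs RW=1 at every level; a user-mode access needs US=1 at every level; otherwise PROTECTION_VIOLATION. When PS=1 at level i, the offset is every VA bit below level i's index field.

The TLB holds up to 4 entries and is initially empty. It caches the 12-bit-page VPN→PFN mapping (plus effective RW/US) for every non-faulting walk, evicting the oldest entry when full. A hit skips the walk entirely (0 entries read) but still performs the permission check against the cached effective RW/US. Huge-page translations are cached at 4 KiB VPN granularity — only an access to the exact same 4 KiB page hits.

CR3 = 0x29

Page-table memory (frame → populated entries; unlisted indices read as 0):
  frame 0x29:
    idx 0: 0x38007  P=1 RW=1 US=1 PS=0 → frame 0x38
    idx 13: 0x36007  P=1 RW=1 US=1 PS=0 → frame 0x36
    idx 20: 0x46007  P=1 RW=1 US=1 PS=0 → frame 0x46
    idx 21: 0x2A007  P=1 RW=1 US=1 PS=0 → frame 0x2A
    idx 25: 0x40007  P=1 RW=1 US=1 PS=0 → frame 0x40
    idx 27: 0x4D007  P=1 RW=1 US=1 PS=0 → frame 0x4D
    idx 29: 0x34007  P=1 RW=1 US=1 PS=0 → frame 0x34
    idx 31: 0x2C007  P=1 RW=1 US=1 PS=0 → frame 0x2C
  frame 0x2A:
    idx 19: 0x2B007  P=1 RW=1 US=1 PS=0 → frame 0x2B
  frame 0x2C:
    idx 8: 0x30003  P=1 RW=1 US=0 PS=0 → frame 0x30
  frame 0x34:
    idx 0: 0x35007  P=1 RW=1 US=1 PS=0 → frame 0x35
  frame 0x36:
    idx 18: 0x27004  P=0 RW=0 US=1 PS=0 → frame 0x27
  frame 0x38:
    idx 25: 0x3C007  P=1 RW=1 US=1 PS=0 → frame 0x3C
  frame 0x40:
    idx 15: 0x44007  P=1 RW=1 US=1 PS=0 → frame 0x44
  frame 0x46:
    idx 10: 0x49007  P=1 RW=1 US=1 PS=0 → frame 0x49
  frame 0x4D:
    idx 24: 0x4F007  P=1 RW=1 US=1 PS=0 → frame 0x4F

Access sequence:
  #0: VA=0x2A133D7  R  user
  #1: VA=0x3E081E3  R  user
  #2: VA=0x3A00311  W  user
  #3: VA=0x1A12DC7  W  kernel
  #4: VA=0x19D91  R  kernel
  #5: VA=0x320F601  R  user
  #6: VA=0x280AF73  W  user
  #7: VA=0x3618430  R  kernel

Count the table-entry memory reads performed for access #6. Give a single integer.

Walk each access:
#0 VA=0x2A133D7 (r,user):
  L0: frame=0x29 idx=21 entry=0x2A007 [P=1 RW=1 US=1 PS=0]
  L1: frame=0x2A idx=19 entry=0x2B007 [P=1 RW=1 US=1 PS=0]
  ✓ 0x2B3D7  — 2 lookups
#1 VA=0x3E081E3 (r,user):
  L0: frame=0x29 idx=31 entry=0x2C007 [P=1 RW=1 US=1 PS=0]
  L1: frame=0x2C idx=8 entry=0x30003 [P=1 RW=1 US=0 PS=0]
  ✗ PROTECTION_VIOLATION  [2 reads]
#2 VA=0x3A00311 (w,user):
  L0: frame=0x29 idx=29 entry=0x34007 [P=1 RW=1 US=1 PS=0]
  L1: frame=0x34 idx=0 entry=0x35007 [P=1 RW=1 US=1 PS=0]
  ✓ 0x35311  — 2 lookups
#3 VA=0x1A12DC7 (w,kernel):
  L0: frame=0x29 idx=13 entry=0x36007 [P=1 RW=1 US=1 PS=0]
  L1: frame=0x36 idx=18 entry=0x27004 [P=0 RW=0 US=1 PS=0]
  ✗ PAGE_NOT_PRESENT  [2 reads]
#4 VA=0x19D91 (r,kernel):
  L0: frame=0x29 idx=0 entry=0x38007 [P=1 RW=1 US=1 PS=0]
  L1: frame=0x38 idx=25 entry=0x3C007 [P=1 RW=1 US=1 PS=0]
  ✓ 0x3CD91  — 2 lookups
#5 VA=0x320F601 (r,user):
  L0: frame=0x29 idx=25 entry=0x40007 [P=1 RW=1 US=1 PS=0]
  L1: frame=0x40 idx=15 entry=0x44007 [P=1 RW=1 US=1 PS=0]
  ✓ 0x44601  — 2 lookups
#6 VA=0x280AF73 (w,user):
  L0: frame=0x29 idx=20 entry=0x46007 [P=1 RW=1 US=1 PS=0]
  L1: frame=0x46 idx=10 entry=0x49007 [P=1 RW=1 US=1 PS=0]
  ✓ 0x49F73  — 2 lookups
#7 VA=0x3618430 (r,kernel):
  L0: frame=0x29 idx=27 entry=0x4D007 [P=1 RW=1 US=1 PS=0]
  L1: frame=0x4D idx=24 entry=0x4F007 [P=1 RW=1 US=1 PS=0]
  ✓ 0x4F430  — 2 lookups

Entries read for #6: 2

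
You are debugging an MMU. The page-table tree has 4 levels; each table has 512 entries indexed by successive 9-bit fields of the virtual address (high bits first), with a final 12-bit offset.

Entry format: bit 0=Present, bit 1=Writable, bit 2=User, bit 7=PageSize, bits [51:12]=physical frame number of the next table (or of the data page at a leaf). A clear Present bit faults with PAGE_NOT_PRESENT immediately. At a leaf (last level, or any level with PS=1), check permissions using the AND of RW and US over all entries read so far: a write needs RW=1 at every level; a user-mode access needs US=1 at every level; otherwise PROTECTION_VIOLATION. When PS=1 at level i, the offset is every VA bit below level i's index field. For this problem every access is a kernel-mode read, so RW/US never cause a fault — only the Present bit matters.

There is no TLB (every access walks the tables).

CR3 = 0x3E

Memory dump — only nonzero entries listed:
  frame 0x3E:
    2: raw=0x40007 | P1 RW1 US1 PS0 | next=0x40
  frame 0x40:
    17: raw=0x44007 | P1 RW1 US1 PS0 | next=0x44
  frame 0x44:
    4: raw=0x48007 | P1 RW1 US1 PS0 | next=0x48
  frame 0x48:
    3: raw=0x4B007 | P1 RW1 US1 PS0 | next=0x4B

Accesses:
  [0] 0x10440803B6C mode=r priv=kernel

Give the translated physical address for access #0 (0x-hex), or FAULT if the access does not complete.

Per-access translation:
#0 VA=0x10440803B6C (r,kernel):
  L0 @0x3E[2] → 0x40007  P=1,RW=1,US=1,PS=0
  L1 @0x40[17] → 0x44007  P=1,RW=1,US=1,PS=0
  L2 @0x44[4] → 0x48007  P=1,RW=1,US=1,PS=0
  L3 @0x48[3] → 0x4B007  P=1,RW=1,US=1,PS=0
  → PA=0x4BB6C  (4 entries read)

Access #0 PA: 0x4BB6C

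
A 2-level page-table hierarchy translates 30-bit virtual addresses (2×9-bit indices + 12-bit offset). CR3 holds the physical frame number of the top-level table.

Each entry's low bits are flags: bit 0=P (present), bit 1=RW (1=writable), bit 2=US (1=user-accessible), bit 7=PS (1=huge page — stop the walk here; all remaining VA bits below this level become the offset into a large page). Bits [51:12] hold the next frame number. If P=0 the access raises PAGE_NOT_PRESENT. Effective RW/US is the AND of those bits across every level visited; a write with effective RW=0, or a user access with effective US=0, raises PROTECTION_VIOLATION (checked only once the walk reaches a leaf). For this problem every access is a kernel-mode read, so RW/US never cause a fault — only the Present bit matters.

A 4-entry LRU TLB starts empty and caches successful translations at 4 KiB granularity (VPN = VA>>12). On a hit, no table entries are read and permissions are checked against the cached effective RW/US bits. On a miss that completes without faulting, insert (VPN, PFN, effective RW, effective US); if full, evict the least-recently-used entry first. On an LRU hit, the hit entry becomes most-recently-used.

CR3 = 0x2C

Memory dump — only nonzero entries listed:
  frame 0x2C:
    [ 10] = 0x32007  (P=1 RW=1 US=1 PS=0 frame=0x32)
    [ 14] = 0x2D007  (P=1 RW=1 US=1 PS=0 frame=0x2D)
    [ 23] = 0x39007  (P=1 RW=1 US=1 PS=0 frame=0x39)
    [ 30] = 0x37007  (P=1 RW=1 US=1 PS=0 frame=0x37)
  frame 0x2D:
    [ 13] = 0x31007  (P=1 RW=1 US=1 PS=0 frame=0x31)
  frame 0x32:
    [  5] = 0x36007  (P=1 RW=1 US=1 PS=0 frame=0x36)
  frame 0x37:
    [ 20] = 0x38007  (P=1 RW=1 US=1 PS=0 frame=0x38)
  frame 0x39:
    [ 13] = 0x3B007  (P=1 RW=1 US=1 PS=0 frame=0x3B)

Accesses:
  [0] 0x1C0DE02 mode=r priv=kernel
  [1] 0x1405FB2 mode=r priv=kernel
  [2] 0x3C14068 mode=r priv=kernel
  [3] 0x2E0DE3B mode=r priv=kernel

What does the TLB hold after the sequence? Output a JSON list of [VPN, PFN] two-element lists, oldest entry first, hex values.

Per-access translation:
#0 VA=0x1C0DE02 (r,kernel):
  L0 @0x2C[14] → 0x2D007  P=1,RW=1,US=1,PS=0
  L1 @0x2D[13] → 0x31007  P=1,RW=1,US=1,PS=0
  ✓ 0x31E02  — 2 lookups
#1 VA=0x1405FB2 (r,kernel):
  L0 @0x2C[10] → 0x32007  P=1,RW=1,US=1,PS=0
  L1 @0x32[5] → 0x36007  P=1,RW=1,US=1,PS=0
  ✓ 0x36FB2  — 2 lookups
#2 VA=0x3C14068 (r,kernel):
  L0 @0x2C[30] → 0x37007  P=1,RW=1,US=1,PS=0
  L1 @0x37[20] → 0x38007  P=1,RW=1,US=1,PS=0
  ✓ 0x38068  — 2 lookups
#3 VA=0x2E0DE3B (r,kernel):
  L0 @0x2C[23] → 0x39007  P=1,RW=1,US=1,PS=0
  L1 @0x39[13] → 0x3B007  P=1,RW=1,US=1,PS=0
  ✓ 0x3BE3B  — 2 lookups

TLB: [["0x1C0D", "0x31"], ["0x1405", "0x36"], ["0x3C14", "0x38"], ["0x2E0D", "0x3B"]]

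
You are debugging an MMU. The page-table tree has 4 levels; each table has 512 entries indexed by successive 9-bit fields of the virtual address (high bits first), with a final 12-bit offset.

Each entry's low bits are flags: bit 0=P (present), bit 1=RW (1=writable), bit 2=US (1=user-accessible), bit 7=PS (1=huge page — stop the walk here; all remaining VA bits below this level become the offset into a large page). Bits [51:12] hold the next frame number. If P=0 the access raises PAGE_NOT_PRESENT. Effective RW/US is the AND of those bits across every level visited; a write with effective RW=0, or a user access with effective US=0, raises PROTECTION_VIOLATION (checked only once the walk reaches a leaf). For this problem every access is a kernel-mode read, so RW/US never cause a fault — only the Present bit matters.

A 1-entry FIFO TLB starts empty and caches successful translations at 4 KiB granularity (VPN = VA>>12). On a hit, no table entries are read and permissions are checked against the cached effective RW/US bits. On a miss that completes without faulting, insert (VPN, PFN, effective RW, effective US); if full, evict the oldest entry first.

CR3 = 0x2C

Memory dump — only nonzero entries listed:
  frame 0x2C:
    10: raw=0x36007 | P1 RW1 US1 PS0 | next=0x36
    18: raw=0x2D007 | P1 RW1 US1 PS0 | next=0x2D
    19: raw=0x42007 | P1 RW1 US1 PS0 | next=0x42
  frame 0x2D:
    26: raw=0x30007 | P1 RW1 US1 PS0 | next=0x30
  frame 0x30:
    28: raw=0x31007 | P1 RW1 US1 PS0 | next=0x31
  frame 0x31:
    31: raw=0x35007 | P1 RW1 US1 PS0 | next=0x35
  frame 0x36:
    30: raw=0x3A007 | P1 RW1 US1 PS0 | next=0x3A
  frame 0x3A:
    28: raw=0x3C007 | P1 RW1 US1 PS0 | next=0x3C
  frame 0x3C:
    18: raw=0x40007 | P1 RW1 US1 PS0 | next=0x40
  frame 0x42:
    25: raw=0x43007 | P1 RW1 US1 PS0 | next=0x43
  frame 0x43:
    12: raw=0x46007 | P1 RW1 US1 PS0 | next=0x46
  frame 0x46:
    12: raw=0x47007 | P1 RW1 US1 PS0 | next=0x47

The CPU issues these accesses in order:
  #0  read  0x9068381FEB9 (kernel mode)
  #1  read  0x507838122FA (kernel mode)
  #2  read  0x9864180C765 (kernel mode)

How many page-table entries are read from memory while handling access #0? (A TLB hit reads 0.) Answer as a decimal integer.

Trace:
#0 VA=0x9068381FEB9 (r,kernel):
  lvl0: tbl 0x2C, slot 18 ⇒ 0x2D007 (P1/RW1/US1/PS0)
  lvl1: tbl 0x2D, slot 26 ⇒ 0x30007 (P1/RW1/US1/PS0)
  lvl2: tbl 0x30, slot 28 ⇒ 0x31007 (P1/RW1/US1/PS0)
  lvl3: tbl 0x31, slot 31 ⇒ 0x35007 (P1/RW1/US1/PS0)
  ✓ 0x35EB9  — 4 lookups
#1 VA=0x507838122FA (r,kernel):
  lvl0: tbl 0x2C, slot 10 ⇒ 0x36007 (P1/RW1/US1/PS0)
  lvl1: tbl 0x36, slot 30 ⇒ 0x3A007 (P1/RW1/US1/PS0)
  lvl2: tbl 0x3A, slot 28 ⇒ 0x3C007 (P1/RW1/US1/PS0)
  lvl3: tbl 0x3C, slot 18 ⇒ 0x40007 (P1/RW1/US1/PS0)
  ✓ 0x402FA  — 4 lookups
#2 VA=0x9864180C765 (r,kernel):
  lvl0: tbl 0x2C, slot 19 ⇒ 0x42007 (P1/RW1/US1/PS0)
  lvl1: tbl 0x42, slot 25 ⇒ 0x43007 (P1/RW1/US1/PS0)
  lvl2: tbl 0x43, slot 12 ⇒ 0x46007 (P1/RW1/US1/PS0)
  lvl3: tbl 0x46, slot 12 ⇒ 0x47007 (P1/RW1/US1/PS0)
  ✓ 0x47765  — 4 lookups

Entries read for #0: 4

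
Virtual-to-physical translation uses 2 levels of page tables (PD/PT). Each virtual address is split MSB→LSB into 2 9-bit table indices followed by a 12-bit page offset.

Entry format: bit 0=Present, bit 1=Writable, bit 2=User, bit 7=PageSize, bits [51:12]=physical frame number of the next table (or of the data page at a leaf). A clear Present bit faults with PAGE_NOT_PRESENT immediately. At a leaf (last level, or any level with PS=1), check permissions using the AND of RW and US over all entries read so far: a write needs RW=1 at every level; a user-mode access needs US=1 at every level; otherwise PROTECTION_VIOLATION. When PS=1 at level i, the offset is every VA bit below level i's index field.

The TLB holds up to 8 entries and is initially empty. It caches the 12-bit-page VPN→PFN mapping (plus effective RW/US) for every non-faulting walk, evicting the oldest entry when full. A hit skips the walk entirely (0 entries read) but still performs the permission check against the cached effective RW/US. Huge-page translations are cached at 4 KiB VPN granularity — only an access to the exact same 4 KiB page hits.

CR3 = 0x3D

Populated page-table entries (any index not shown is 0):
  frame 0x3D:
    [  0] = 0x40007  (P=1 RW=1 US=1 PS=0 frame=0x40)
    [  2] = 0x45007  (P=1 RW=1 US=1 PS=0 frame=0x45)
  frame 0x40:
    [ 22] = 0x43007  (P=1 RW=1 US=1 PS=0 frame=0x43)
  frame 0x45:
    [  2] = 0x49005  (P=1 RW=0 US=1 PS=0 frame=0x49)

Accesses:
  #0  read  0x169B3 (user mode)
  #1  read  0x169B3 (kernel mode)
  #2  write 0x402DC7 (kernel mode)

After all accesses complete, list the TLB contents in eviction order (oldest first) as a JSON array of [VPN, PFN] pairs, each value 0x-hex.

Trace:
#0 VA=0x169B3 (r,user):
  lvl0: tbl 0x3D, slot 0 ⇒ 0x40007 (P1/RW1/US1/PS0)
  lvl1: tbl 0x40, slot 22 ⇒ 0x43007 (P1/RW1/US1/PS0)
  ⇒ phys 0x439B3  [2 reads]
#1 VA=0x169B3 (r,kernel):
  TLB hit vpn=0x16 → PA=0x439B3
#2 VA=0x402DC7 (w,kernel):
  lvl0: tbl 0x3D, slot 2 ⇒ 0x45007 (P1/RW1/US1/PS0)
  lvl1: tbl 0x45, slot 2 ⇒ 0x49005 (P1/RW0/US1/PS0)
  ⇒ fault: PROTECTION_VIOLATION  — 2 lookups

TLB: [["0x16", "0x43"]]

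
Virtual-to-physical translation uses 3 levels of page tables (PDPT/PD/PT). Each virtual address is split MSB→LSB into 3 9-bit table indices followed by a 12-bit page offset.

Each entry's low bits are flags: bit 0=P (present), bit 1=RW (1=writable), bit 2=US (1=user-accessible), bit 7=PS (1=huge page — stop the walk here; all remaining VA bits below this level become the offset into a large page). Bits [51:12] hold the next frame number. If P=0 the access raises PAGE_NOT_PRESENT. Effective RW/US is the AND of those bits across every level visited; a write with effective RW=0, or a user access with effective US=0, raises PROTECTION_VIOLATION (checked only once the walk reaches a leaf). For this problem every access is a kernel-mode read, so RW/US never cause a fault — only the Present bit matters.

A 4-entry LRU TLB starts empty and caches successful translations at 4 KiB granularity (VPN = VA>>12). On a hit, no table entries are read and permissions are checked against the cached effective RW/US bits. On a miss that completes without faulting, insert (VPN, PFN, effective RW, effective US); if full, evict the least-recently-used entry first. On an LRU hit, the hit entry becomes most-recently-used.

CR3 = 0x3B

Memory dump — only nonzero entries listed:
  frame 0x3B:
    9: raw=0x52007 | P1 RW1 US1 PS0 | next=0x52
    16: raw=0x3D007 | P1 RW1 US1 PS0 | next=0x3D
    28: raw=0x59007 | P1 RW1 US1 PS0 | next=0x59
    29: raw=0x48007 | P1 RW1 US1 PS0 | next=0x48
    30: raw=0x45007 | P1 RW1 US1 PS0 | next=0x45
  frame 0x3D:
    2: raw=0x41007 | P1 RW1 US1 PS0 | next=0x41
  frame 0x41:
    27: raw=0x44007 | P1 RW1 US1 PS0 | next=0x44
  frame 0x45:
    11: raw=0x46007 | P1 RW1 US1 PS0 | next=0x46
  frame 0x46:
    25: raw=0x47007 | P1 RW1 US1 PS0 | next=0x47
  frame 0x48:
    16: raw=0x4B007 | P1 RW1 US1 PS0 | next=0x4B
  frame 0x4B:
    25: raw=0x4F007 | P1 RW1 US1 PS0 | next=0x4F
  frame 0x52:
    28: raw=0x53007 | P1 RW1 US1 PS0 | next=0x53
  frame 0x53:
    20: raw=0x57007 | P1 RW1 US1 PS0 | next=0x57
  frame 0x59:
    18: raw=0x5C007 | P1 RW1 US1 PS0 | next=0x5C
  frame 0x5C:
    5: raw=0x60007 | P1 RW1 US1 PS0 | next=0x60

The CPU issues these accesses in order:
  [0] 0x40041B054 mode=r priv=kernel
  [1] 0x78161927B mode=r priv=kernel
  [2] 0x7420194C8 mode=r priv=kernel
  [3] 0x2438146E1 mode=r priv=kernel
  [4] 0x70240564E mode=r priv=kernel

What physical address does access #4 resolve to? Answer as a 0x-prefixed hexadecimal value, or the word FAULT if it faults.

Per-access translation:
#0 VA=0x40041B054 (r,kernel):
  L0 @0x3B[16] → 0x3D007  P=1,RW=1,US=1,PS=0
  L1 @0x3D[2] → 0x41007  P=1,RW=1,US=1,PS=0
  L2 @0x41[27] → 0x44007  P=1,RW=1,US=1,PS=0
  ⇒ phys 0x44054  [3 reads]
#1 VA=0x78161927B (r,kernel):
  L0 @0x3B[30] → 0x45007  P=1,RW=1,US=1,PS=0
  L1 @0x45[11] → 0x46007  P=1,RW=1,US=1,PS=0
  L2 @0x46[25] → 0x47007  P=1,RW=1,US=1,PS=0
  ⇒ phys 0x4727B  [3 reads]
#2 VA=0x7420194C8 (r,kernel):
  L0 @0x3B[29] → 0x48007  P=1,RW=1,US=1,PS=0
  L1 @0x48[16] → 0x4B007  P=1,RW=1,US=1,PS=0
  L2 @0x4B[25] → 0x4F007  P=1,RW=1,US=1,PS=0
  ⇒ phys 0x4F4C8  [3 reads]
#3 VA=0x2438146E1 (r,kernel):
  L0 @0x3B[9] → 0x52007  P=1,RW=1,US=1,PS=0
  L1 @0x52[28] → 0x53007  P=1,RW=1,US=1,PS=0
  L2 @0x53[20] → 0x57007  P=1,RW=1,US=1,PS=0
  ⇒ phys 0x576E1  [3 reads]
#4 VA=0x70240564E (r,kernel):
  L0 @0x3B[28] → 0x59007  P=1,RW=1,US=1,PS=0
  L1 @0x59[18] → 0x5C007  P=1,RW=1,US=1,PS=0
  L2 @0x5C[5] → 0x60007  P=1,RW=1,US=1,PS=0
  ⇒ phys 0x6064E  [3 reads]

Access #4 PA: 0x6064E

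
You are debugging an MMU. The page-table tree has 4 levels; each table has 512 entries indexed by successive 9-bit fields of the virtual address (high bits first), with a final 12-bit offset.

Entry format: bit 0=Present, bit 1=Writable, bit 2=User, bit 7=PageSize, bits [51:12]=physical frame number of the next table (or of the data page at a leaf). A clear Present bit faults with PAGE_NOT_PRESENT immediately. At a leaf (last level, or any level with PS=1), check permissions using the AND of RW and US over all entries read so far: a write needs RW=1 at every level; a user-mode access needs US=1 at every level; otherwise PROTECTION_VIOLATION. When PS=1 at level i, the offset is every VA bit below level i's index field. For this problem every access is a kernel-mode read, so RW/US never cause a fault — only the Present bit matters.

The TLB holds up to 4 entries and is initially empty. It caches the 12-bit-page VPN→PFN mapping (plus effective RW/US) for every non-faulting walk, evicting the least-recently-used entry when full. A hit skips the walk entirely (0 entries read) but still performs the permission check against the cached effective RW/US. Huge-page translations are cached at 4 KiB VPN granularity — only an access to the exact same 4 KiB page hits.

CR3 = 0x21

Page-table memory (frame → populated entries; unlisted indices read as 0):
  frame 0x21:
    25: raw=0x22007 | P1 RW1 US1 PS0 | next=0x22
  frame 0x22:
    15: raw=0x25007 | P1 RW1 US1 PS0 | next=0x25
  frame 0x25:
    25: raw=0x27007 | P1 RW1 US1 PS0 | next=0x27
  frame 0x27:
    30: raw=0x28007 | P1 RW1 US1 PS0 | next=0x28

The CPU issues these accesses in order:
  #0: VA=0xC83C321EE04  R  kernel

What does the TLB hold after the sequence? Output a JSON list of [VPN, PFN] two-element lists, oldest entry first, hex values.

Trace:
#0 VA=0xC83C321EE04 (r,kernel):
  lvl0: tbl 0x21, slot 25 ⇒ 0x22007 (P1/RW1/US1/PS0)
  lvl1: tbl 0x22, slot 15 ⇒ 0x25007 (P1/RW1/US1/PS0)
  lvl2: tbl 0x25, slot 25 ⇒ 0x27007 (P1/RW1/US1/PS0)
  lvl3: tbl 0x27, slot 30 ⇒ 0x28007 (P1/RW1/US1/PS0)
  ✓ 0x28E04  — 4 lookups

TLB: [["0xC83C321E", "0x28"]]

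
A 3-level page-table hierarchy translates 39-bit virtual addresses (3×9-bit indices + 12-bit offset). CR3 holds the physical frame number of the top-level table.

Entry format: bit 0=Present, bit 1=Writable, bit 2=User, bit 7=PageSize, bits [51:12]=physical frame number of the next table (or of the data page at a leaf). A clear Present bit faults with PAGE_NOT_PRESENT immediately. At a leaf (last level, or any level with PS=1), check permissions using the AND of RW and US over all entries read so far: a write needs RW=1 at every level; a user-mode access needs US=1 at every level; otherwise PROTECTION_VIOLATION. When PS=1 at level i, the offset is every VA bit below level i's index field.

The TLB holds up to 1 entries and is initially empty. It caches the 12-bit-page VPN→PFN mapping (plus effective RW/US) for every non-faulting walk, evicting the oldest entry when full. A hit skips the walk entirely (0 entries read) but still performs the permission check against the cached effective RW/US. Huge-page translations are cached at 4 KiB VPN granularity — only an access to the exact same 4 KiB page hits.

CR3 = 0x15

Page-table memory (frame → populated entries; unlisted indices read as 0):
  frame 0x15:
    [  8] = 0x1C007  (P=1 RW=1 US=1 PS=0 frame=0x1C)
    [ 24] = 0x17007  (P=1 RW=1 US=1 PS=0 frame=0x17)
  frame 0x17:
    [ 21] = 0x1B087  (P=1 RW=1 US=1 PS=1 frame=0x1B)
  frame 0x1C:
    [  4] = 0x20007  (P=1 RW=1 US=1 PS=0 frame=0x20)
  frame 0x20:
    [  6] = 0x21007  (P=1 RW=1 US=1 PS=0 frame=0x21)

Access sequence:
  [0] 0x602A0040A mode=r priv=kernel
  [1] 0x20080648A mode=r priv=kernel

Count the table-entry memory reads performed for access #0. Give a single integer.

Walk each access:
#0 VA=0x602A0040A (r,kernel):
  L0: frame=0x15 idx=24 entry=0x17007 [P=1 RW=1 US=1 PS=0]
  L1: frame=0x17 idx=21 entry=0x1B087 [P=1 RW=1 US=1 PS=1]
  → PA=0x1B40A (huge @L1)  (2 entries read)
#1 VA=0x20080648A (r,kernel):
  L0: frame=0x15 idx=8 entry=0x1C007 [P=1 RW=1 US=1 PS=0]
  L1: frame=0x1C idx=4 entry=0x20007 [P=1 RW=1 US=1 PS=0]
  L2: frame=0x20 idx=6 entry=0x21007 [P=1 RW=1 US=1 PS=0]
  → PA=0x2148A  (3 entries read)

Entries read for #0: 2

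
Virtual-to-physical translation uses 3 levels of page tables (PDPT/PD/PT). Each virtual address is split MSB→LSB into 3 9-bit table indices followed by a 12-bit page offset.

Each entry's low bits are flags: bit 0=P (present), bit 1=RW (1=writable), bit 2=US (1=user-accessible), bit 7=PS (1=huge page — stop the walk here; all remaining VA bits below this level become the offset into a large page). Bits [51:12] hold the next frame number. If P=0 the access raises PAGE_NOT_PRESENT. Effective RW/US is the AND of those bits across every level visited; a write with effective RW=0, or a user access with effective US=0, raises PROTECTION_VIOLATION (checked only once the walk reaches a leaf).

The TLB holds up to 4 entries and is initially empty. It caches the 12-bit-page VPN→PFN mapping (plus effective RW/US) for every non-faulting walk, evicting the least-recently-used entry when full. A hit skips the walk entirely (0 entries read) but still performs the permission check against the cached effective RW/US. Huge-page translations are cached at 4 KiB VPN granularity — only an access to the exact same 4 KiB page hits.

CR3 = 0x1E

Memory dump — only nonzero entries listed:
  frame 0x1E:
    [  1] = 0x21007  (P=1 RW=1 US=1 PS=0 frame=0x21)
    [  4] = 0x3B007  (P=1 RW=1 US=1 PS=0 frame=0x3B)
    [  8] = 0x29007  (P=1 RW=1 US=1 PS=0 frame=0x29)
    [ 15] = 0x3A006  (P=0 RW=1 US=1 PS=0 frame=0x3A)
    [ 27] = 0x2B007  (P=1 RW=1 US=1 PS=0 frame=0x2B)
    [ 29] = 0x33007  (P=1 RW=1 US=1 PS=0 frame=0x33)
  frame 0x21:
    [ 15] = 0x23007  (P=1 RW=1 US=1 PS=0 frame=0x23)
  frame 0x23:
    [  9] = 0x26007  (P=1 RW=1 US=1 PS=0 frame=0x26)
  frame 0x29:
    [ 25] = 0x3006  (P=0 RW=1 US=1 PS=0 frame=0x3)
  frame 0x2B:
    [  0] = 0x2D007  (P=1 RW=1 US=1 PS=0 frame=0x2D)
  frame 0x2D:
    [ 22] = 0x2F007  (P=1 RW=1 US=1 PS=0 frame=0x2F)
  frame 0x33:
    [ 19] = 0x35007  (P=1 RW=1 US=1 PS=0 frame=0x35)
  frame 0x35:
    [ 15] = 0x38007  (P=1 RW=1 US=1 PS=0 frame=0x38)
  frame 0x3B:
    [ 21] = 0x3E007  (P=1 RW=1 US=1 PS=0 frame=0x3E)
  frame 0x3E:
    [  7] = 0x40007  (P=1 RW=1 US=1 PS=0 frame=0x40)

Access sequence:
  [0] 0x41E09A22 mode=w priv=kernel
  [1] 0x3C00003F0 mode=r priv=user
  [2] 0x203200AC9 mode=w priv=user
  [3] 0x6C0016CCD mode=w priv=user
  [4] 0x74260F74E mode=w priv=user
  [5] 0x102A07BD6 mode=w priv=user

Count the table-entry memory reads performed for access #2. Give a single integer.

Per-access translation:
#0 VA=0x41E09A22 (w,kernel):
  [0] read 0x1E idx=1: raw=0x21007 flags P=1 W=1 U=1 S=0
  [1] read 0x21 idx=15: raw=0x23007 flags P=1 W=1 U=1 S=0
  [2] read 0x23 idx=9: raw=0x26007 flags P=1 W=1 U=1 S=0
  ✓ 0x26A22  — 3 lookups
#1 VA=0x3C00003F0 (r,user):
  [0] read 0x1E idx=15: raw=0x3A006 flags P=0 W=1 U=1 S=0
  → PAGE_NOT_PRESENT  (1 entries read)
#2 VA=0x203200AC9 (w,user):
  [0] read 0x1E idx=8: raw=0x29007 flags P=1 W=1 U=1 S=0
  [1] read 0x29 idx=25: raw=0x3006 flags P=0 W=1 U=1 S=0
  → PAGE_NOT_PRESENT  (2 entries read)
#3 VA=0x6C0016CCD (w,user):
  [0] read 0x1E idx=27: raw=0x2B007 flags P=1 W=1 U=1 S=0
  [1] read 0x2B idx=0: raw=0x2D007 flags P=1 W=1 U=1 S=0
  [2] read 0x2D idx=22: raw=0x2F007 flags P=1 W=1 U=1 S=0
  ✓ 0x2FCCD  — 3 lookups
#4 VA=0x74260F74E (w,user):
  [0] read 0x1E idx=29: raw=0x33007 flags P=1 W=1 U=1 S=0
  [1] read 0x33 idx=19: raw=0x35007 flags P=1 W=1 U=1 S=0
  [2] read 0x35 idx=15: raw=0x38007 flags P=1 W=1 U=1 S=0
  ✓ 0x3874E  — 3 lookups
#5 VA=0x102A07BD6 (w,user):
  [0] read 0x1E idx=4: raw=0x3B007 flags P=1 W=1 U=1 S=0
  [1] read 0x3B idx=21: raw=0x3E007 flags P=1 W=1 U=1 S=0
  [2] read 0x3E idx=7: raw=0x40007 flags P=1 W=1 U=1 S=0
  ✓ 0x40BD6  — 3 lookups

Entries read for #2: 2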